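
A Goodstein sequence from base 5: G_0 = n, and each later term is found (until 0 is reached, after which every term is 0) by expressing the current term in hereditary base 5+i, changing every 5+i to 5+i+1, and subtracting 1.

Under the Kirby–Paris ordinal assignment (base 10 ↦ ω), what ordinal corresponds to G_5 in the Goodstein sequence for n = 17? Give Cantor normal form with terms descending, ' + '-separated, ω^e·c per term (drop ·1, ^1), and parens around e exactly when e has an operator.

17 —HB5→ 3·5 + 2 —bump→ 3·6 + 2 = 20 —(−1)→ 19
19 —HB6→ 3·6 + 1 —bump→ 3·7 + 1 = 22 —(−1)→ 21
21 —HB7→ 3·7 —bump→ 3·8 = 24 —(−1)→ 23
23 —HB8→ 2·8 + 7 —bump→ 2·9 + 7 = 25 —(−1)→ 24
24 —HB9→ 2·9 + 6 —bump→ 2·10 + 6 = 26 —(−1)→ 25
25 —HB10→ 2·10 + 5 —bump→ 2·11 + 5 = 27 —(−1)→ 26

ω·2 + 5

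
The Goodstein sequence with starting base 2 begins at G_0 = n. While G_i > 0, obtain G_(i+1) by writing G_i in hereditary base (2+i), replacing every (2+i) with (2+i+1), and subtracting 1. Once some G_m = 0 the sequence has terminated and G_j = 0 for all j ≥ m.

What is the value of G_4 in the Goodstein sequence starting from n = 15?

326593

step 0: 15 = 2^(2 + 1) + 2^2 + 2 + 1; sub 3 for 2: 3^(3 + 1) + 3^3 + 3 + 1; = 112; G_1 = 112−1 = 111
step 1: 111 = 3^(3 + 1) + 3^3 + 3; sub 4 for 3: 4^(4 + 1) + 4^4 + 4; = 1284; G_2 = 1284−1 = 1283
step 2: 1283 = 4^(4 + 1) + 4^4 + 3; sub 5 for 4: 5^(5 + 1) + 5^5 + 3; = 18753; G_3 = 18753−1 = 18752
step 3: 18752 = 5^(5 + 1) + 5^5 + 2; sub 6 for 5: 6^(6 + 1) + 6^6 + 2; = 326594; G_4 = 326594−1 = 326593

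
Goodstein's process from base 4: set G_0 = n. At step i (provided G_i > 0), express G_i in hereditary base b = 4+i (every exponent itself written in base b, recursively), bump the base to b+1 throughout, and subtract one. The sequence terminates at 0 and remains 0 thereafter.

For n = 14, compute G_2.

step 0: 14 = 3·4 + 2; sub 5 for 4: 3·5 + 2; = 17; G_1 = 17−1 = 16
step 1: 16 = 3·5 + 1; sub 6 for 5: 3·6 + 1; = 19; G_2 = 19−1 = 18
step 2: 18 = 3·6; sub 7 for 6: 3·7; = 21; G_3 = 21−1 = 20

18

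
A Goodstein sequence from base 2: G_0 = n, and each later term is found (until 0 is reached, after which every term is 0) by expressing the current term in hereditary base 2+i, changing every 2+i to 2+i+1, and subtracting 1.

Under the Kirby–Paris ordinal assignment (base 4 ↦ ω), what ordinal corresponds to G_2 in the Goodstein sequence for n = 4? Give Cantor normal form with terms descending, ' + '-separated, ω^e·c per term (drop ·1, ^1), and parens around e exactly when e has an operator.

i=0: 4 = 2^2 (b=2); 2→3: 3^3 = 27; 27−1 = 26
i=1: 26 = 2·3^2 + 2·3 + 2 (b=3); 3→4: 2·4^2 + 2·4 + 2 = 42; 42−1 = 41

ω^2·2 + ω·2 + 1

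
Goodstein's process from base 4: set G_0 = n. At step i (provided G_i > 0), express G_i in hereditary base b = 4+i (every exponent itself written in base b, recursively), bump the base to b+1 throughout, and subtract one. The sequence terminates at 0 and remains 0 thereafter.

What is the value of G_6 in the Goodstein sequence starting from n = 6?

3

G_0=6  [base 4] 4 + 2  →[4↦5]→  5 + 2 = 7  −1 ⇒ G_1=6
G_1=6  [base 5] 5 + 1  →[5↦6]→  6 + 1 = 7  −1 ⇒ G_2=6
G_2=6  [base 6] 6  →[6↦7]→  7 = 7  −1 ⇒ G_3=6
G_3=6  [base 7] 6  →[7↦8]→  6 = 6  −1 ⇒ G_4=5
G_4=5  [base 8] 5  →[8↦9]→  5 = 5  −1 ⇒ G_5=4
G_5=4  [base 9] 4  →[9↦10]→  4 = 4  −1 ⇒ G_6=3
G_6=3  [base 10] 3  →[10↦11]→  3 = 3  −1 ⇒ G_7=2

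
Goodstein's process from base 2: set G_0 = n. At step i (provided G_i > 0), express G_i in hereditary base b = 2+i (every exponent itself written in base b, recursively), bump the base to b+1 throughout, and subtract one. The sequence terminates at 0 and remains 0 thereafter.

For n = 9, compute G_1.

81

9 —HB2→ 2^(2 + 1) + 1 —bump→ 3^(3 + 1) + 1 = 82 —(−1)→ 81
81 —HB3→ 3^(3 + 1) —bump→ 4^(4 + 1) = 1024 —(−1)→ 1023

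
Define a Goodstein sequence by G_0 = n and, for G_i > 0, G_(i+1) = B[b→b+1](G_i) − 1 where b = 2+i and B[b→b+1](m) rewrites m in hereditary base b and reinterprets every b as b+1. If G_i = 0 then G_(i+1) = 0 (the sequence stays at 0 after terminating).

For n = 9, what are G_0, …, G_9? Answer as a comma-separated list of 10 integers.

9, 81, 1023, 9842, 140743, 2471826, 50333399, 1162263921, 30000003325, 855935016215

base 2: 9 = 2^(2 + 1) + 1; at 3: 3^(3 + 1) + 1 = 82; next = 81
base 3: 81 = 3^(3 + 1); at 4: 4^(4 + 1) = 1024; next = 1023
base 4: 1023 = 3·4^4 + 3·4^3 + 3·4^2 + 3·4 + 3; at 5: 3·5^5 + 3·5^3 + 3·5^2 + 3·5 + 3 = 9843; next = 9842
base 5: 9842 = 3·5^5 + 3·5^3 + 3·5^2 + 3·5 + 2; at 6: 3·6^6 + 3·6^3 + 3·6^2 + 3·6 + 2 = 140744; next = 140743
base 6: 140743 = 3·6^6 + 3·6^3 + 3·6^2 + 3·6 + 1; at 7: 3·7^7 + 3·7^3 + 3·7^2 + 3·7 + 1 = 2471827; next = 2471826
base 7: 2471826 = 3·7^7 + 3·7^3 + 3·7^2 + 3·7; at 8: 3·8^8 + 3·8^3 + 3·8^2 + 3·8 = 50333400; next = 50333399
base 8: 50333399 = 3·8^8 + 3·8^3 + 3·8^2 + 2·8 + 7; at 9: 3·9^9 + 3·9^3 + 3·9^2 + 2·9 + 7 = 1162263922; next = 1162263921
base 9: 1162263921 = 3·9^9 + 3·9^3 + 3·9^2 + 2·9 + 6; at 10: 3·10^10 + 3·10^3 + 3·10^2 + 2·10 + 6 = 30000003326; next = 30000003325
base 10: 30000003325 = 3·10^10 + 3·10^3 + 3·10^2 + 2·10 + 5; at 11: 3·11^11 + 3·11^3 + 3·11^2 + 2·11 + 5 = 855935016216; next = 855935016215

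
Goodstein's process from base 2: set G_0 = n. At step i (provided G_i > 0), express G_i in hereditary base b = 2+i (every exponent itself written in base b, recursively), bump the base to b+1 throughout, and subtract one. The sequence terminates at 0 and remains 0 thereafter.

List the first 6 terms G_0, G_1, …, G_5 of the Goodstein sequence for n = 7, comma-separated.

7, 30, 259, 3127, 46657, 823543

7 —HB2→ 2^2 + 2 + 1 —bump→ 3^3 + 3 + 1 = 31 —(−1)→ 30
30 —HB3→ 3^3 + 3 —bump→ 4^4 + 4 = 260 —(−1)→ 259
259 —HB4→ 4^4 + 3 —bump→ 5^5 + 3 = 3128 —(−1)→ 3127
3127 —HB5→ 5^5 + 2 —bump→ 6^6 + 2 = 46658 —(−1)→ 46657
46657 —HB6→ 6^6 + 1 —bump→ 7^7 + 1 = 823544 —(−1)→ 823543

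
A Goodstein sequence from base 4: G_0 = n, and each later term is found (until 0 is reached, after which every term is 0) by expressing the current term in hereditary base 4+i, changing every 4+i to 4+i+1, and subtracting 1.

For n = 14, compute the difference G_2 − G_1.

G_0 = 14. HB_4(14) = 3·4 + 2. Bump = 17. G_1 = 16.
G_1 = 16. HB_5(16) = 3·5 + 1. Bump = 19. G_2 = 18.

2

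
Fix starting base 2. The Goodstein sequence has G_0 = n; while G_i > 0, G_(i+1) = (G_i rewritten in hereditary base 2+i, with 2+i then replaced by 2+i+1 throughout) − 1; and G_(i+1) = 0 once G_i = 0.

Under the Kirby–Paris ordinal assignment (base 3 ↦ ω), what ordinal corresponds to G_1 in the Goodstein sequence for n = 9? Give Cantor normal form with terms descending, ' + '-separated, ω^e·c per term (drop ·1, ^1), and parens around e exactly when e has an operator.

ω^(ω + 1)

9 —HB2→ 2^(2 + 1) + 1 —bump→ 3^(3 + 1) + 1 = 82 —(−1)→ 81
81 —HB3→ 3^(3 + 1) —bump→ 4^(4 + 1) = 1024 —(−1)→ 1023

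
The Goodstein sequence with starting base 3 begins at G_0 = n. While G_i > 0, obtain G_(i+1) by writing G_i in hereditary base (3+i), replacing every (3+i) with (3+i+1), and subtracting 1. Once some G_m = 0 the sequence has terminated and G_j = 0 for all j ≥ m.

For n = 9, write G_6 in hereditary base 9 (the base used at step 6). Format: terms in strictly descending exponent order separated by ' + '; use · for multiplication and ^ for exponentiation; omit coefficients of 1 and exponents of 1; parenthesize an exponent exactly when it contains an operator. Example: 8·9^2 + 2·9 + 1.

2·9 + 6

base 3: 9 = 3^2; at 4: 4^2 = 16; next = 15
base 4: 15 = 3·4 + 3; at 5: 3·5 + 3 = 18; next = 17
base 5: 17 = 3·5 + 2; at 6: 3·6 + 2 = 20; next = 19
base 6: 19 = 3·6 + 1; at 7: 3·7 + 1 = 22; next = 21
base 7: 21 = 3·7; at 8: 3·8 = 24; next = 23
base 8: 23 = 2·8 + 7; at 9: 2·9 + 7 = 25; next = 24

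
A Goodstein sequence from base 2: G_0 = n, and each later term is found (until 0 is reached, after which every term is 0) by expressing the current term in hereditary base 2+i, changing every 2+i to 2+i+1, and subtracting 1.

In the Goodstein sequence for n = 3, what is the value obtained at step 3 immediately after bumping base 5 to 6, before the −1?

2

step 0: 3 = 2 + 1; sub 3 for 2: 3 + 1; = 4; G_1 = 4−1 = 3
step 1: 3 = 3; sub 4 for 3: 4; = 4; G_2 = 4−1 = 3
step 2: 3 = 3; sub 5 for 4: 3; = 3; G_3 = 3−1 = 2
step 3: 2 = 2; sub 6 for 5: 2; = 2; G_4 = 2−1 = 1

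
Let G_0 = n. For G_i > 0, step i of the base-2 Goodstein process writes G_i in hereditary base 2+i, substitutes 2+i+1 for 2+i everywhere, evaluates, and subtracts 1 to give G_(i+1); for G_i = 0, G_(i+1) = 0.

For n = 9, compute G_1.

81

G_0=9  [base 2] 2^(2 + 1) + 1  →[2↦3]→  3^(3 + 1) + 1 = 82  −1 ⇒ G_1=81
G_1=81  [base 3] 3^(3 + 1)  →[3↦4]→  4^(4 + 1) = 1024  −1 ⇒ G_2=1023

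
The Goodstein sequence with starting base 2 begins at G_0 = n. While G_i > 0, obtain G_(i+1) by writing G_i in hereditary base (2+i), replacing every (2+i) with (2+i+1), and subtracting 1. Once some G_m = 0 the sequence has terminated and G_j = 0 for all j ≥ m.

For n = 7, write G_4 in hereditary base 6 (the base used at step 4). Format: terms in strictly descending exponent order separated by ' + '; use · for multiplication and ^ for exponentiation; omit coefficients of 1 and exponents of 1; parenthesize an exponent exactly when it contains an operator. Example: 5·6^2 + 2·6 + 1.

6^6 + 1

G_0 = 7. HB_2(7) = 2^2 + 2 + 1. Bump = 31. G_1 = 30.
G_1 = 30. HB_3(30) = 3^3 + 3. Bump = 260. G_2 = 259.
G_2 = 259. HB_4(259) = 4^4 + 3. Bump = 3128. G_3 = 3127.
G_3 = 3127. HB_5(3127) = 5^5 + 2. Bump = 46658. G_4 = 46657.
G_4 = 46657. HB_6(46657) = 6^6 + 1. Bump = 823544. G_5 = 823543.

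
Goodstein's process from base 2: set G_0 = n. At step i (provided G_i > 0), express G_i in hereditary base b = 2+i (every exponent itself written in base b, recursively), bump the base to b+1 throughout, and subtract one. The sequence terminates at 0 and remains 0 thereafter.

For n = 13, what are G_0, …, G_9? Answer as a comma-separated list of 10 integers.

step 0: 13 = 2^(2 + 1) + 2^2 + 1; sub 3 for 2: 3^(3 + 1) + 3^3 + 1; = 109; G_1 = 109−1 = 108
step 1: 108 = 3^(3 + 1) + 3^3; sub 4 for 3: 4^(4 + 1) + 4^4; = 1280; G_2 = 1280−1 = 1279
step 2: 1279 = 4^(4 + 1) + 3·4^3 + 3·4^2 + 3·4 + 3; sub 5 for 4: 5^(5 + 1) + 3·5^3 + 3·5^2 + 3·5 + 3; = 16093; G_3 = 16093−1 = 16092
step 3: 16092 = 5^(5 + 1) + 3·5^3 + 3·5^2 + 3·5 + 2; sub 6 for 5: 6^(6 + 1) + 3·6^3 + 3·6^2 + 3·6 + 2; = 280712; G_4 = 280712−1 = 280711
step 4: 280711 = 6^(6 + 1) + 3·6^3 + 3·6^2 + 3·6 + 1; sub 7 for 6: 7^(7 + 1) + 3·7^3 + 3·7^2 + 3·7 + 1; = 5765999; G_5 = 5765999−1 = 5765998
step 5: 5765998 = 7^(7 + 1) + 3·7^3 + 3·7^2 + 3·7; sub 8 for 7: 8^(8 + 1) + 3·8^3 + 3·8^2 + 3·8; = 134219480; G_6 = 134219480−1 = 134219479
step 6: 134219479 = 8^(8 + 1) + 3·8^3 + 3·8^2 + 2·8 + 7; sub 9 for 8: 9^(9 + 1) + 3·9^3 + 3·9^2 + 2·9 + 7; = 3486786856; G_7 = 3486786856−1 = 3486786855
step 7: 3486786855 = 9^(9 + 1) + 3·9^3 + 3·9^2 + 2·9 + 6; sub 10 for 9: 10^(10 + 1) + 3·10^3 + 3·10^2 + 2·10 + 6; = 100000003326; G_8 = 100000003326−1 = 100000003325
step 8: 100000003325 = 10^(10 + 1) + 3·10^3 + 3·10^2 + 2·10 + 5; sub 11 for 10: 11^(11 + 1) + 3·11^3 + 3·11^2 + 2·11 + 5; = 3138428381104; G_9 = 3138428381104−1 = 3138428381103

13, 108, 1279, 16092, 280711, 5765998, 134219479, 3486786855, 100000003325, 3138428381103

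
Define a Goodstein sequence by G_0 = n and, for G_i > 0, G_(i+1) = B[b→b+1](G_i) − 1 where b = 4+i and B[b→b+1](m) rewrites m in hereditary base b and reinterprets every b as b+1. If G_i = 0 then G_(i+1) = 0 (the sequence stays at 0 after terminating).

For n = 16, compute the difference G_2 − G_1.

3

i=0: 16 = 4^2 (b=4); 4→5: 5^2 = 25; 25−1 = 24
i=1: 24 = 4·5 + 4 (b=5); 5→6: 4·6 + 4 = 28; 28−1 = 27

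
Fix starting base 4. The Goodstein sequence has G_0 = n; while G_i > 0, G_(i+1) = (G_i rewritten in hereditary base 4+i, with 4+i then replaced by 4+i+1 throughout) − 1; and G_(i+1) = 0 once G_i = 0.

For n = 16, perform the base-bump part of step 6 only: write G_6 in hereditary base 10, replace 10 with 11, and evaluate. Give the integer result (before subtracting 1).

42

[0] 16 ≡ 4^2 (base 4). Lift 5: 25. −1: 24.
[1] 24 ≡ 4·5 + 4 (base 5). Lift 6: 28. −1: 27.
[2] 27 ≡ 4·6 + 3 (base 6). Lift 7: 31. −1: 30.
[3] 30 ≡ 4·7 + 2 (base 7). Lift 8: 34. −1: 33.
[4] 33 ≡ 4·8 + 1 (base 8). Lift 9: 37. −1: 36.
[5] 36 ≡ 4·9 (base 9). Lift 10: 40. −1: 39.
[6] 39 ≡ 3·10 + 9 (base 10). Lift 11: 42. −1: 41.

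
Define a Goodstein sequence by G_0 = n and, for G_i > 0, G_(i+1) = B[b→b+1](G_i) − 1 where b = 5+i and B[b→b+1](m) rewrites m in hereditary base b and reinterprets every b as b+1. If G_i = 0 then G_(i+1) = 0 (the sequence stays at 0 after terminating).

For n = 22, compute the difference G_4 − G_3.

step 0: 22 = 4·5 + 2; sub 6 for 5: 4·6 + 2; = 26; G_1 = 26−1 = 25
step 1: 25 = 4·6 + 1; sub 7 for 6: 4·7 + 1; = 29; G_2 = 29−1 = 28
step 2: 28 = 4·7; sub 8 for 7: 4·8; = 32; G_3 = 32−1 = 31
step 3: 31 = 3·8 + 7; sub 9 for 8: 3·9 + 7; = 34; G_4 = 34−1 = 33

2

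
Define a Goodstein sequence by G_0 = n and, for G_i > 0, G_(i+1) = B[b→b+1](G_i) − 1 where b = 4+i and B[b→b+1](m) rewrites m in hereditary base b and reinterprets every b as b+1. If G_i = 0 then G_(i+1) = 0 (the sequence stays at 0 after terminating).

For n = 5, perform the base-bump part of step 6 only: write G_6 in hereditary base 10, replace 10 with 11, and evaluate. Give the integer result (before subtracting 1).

1

i=0: 5 = 4 + 1 (b=4); 4→5: 5 + 1 = 6; 6−1 = 5
i=1: 5 = 5 (b=5); 5→6: 6 = 6; 6−1 = 5
i=2: 5 = 5 (b=6); 6→7: 5 = 5; 5−1 = 4
i=3: 4 = 4 (b=7); 7→8: 4 = 4; 4−1 = 3
i=4: 3 = 3 (b=8); 8→9: 3 = 3; 3−1 = 2
i=5: 2 = 2 (b=9); 9→10: 2 = 2; 2−1 = 1
i=6: 1 = 1 (b=10); 10→11: 1 = 1; 1−1 = 0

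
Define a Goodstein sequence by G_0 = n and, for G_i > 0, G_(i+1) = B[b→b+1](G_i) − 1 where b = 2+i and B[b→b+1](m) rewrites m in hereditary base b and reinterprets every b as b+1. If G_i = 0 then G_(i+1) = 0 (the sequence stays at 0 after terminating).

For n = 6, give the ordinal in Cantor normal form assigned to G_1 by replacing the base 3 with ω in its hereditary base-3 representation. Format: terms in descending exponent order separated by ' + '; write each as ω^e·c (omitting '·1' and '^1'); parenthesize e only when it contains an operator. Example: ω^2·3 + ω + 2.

ω^ω + 2

base 2: 6 = 2^2 + 2; at 3: 3^3 + 3 = 30; next = 29
base 3: 29 = 3^3 + 2; at 4: 4^4 + 2 = 258; next = 257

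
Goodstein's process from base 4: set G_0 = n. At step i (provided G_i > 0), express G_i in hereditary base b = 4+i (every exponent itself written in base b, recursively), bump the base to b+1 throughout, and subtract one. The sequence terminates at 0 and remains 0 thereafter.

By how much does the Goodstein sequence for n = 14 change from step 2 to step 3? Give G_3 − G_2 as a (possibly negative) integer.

14 —HB4→ 3·4 + 2 —bump→ 3·5 + 2 = 17 —(−1)→ 16
16 —HB5→ 3·5 + 1 —bump→ 3·6 + 1 = 19 —(−1)→ 18
18 —HB6→ 3·6 —bump→ 3·7 = 21 —(−1)→ 20

2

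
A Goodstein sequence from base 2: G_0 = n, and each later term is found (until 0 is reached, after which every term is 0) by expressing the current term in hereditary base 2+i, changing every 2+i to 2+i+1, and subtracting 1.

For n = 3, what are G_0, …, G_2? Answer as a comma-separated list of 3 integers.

3, 3, 3

G_0=3  [base 2] 2 + 1  →[2↦3]→  3 + 1 = 4  −1 ⇒ G_1=3
G_1=3  [base 3] 3  →[3↦4]→  4 = 4  −1 ⇒ G_2=3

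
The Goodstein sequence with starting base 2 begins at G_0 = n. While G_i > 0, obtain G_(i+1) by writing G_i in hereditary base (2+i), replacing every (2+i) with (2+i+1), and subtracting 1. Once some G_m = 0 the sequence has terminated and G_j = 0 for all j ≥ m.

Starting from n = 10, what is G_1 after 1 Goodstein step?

83

(0) 10|_2 = 2^(2 + 1) + 2 ↦ 3^(3 + 1) + 3|_3 = 84 ⇒ 83
(1) 83|_3 = 3^(3 + 1) + 2 ↦ 4^(4 + 1) + 2|_4 = 1026 ⇒ 1025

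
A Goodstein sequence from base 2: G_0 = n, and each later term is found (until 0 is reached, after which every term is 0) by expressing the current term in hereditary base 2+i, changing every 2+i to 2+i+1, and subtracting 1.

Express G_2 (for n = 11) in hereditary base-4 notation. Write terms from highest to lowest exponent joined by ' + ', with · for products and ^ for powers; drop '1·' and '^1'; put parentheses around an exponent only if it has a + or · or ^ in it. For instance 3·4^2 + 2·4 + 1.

4^(4 + 1) + 3

G_0=11  [base 2] 2^(2 + 1) + 2 + 1  →[2↦3]→  3^(3 + 1) + 3 + 1 = 85  −1 ⇒ G_1=84
G_1=84  [base 3] 3^(3 + 1) + 3  →[3↦4]→  4^(4 + 1) + 4 = 1028  −1 ⇒ G_2=1027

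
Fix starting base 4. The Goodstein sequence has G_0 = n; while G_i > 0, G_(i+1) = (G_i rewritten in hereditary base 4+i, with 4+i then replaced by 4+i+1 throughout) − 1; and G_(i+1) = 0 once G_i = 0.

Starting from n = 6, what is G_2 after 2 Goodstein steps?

G_0=6  [base 4] 4 + 2  →[4↦5]→  5 + 2 = 7  −1 ⇒ G_1=6
G_1=6  [base 5] 5 + 1  →[5↦6]→  6 + 1 = 7  −1 ⇒ G_2=6
G_2=6  [base 6] 6  →[6↦7]→  7 = 7  −1 ⇒ G_3=6

6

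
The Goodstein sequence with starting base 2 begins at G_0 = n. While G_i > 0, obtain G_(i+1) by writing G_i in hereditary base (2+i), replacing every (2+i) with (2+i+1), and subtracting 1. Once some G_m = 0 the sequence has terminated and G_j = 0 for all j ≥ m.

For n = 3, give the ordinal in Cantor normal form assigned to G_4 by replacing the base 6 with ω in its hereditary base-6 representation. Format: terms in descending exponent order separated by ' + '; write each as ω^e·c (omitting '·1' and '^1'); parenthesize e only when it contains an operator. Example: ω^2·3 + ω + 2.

1

3 —HB2→ 2 + 1 —bump→ 3 + 1 = 4 —(−1)→ 3
3 —HB3→ 3 —bump→ 4 = 4 —(−1)→ 3
3 —HB4→ 3 —bump→ 3 = 3 —(−1)→ 2
2 —HB5→ 2 —bump→ 2 = 2 —(−1)→ 1
1 —HB6→ 1 —bump→ 1 = 1 —(−1)→ 0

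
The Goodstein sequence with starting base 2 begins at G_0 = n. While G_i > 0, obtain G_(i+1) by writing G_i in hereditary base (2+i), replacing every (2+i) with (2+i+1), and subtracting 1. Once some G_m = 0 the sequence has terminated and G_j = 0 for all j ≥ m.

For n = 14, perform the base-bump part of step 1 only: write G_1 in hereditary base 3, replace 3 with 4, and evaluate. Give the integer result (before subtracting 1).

base 2: 14 = 2^(2 + 1) + 2^2 + 2; at 3: 3^(3 + 1) + 3^3 + 3 = 111; next = 110
base 3: 110 = 3^(3 + 1) + 3^3 + 2; at 4: 4^(4 + 1) + 4^4 + 2 = 1282; next = 1281

1282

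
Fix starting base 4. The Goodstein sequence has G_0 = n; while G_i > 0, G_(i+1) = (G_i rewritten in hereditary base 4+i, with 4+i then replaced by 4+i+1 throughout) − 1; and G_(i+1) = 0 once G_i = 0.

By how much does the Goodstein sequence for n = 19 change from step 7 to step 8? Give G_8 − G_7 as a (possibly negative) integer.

G_0 = 19. HB_4(19) = 4^2 + 3. Bump = 28. G_1 = 27.
G_1 = 27. HB_5(27) = 5^2 + 2. Bump = 38. G_2 = 37.
G_2 = 37. HB_6(37) = 6^2 + 1. Bump = 50. G_3 = 49.
G_3 = 49. HB_7(49) = 7^2. Bump = 64. G_4 = 63.
G_4 = 63. HB_8(63) = 7·8 + 7. Bump = 70. G_5 = 69.
G_5 = 69. HB_9(69) = 7·9 + 6. Bump = 76. G_6 = 75.
G_6 = 75. HB_10(75) = 7·10 + 5. Bump = 82. G_7 = 81.
G_7 = 81. HB_11(81) = 7·11 + 4. Bump = 88. G_8 = 87.

6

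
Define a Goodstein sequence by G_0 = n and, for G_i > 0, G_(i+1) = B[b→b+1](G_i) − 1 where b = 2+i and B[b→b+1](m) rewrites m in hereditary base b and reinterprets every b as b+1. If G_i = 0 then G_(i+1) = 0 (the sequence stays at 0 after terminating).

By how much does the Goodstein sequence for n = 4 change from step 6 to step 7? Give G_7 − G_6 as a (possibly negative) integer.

34

step 0: 4 = 2^2; sub 3 for 2: 3^3; = 27; G_1 = 27−1 = 26
step 1: 26 = 2·3^2 + 2·3 + 2; sub 4 for 3: 2·4^2 + 2·4 + 2; = 42; G_2 = 42−1 = 41
step 2: 41 = 2·4^2 + 2·4 + 1; sub 5 for 4: 2·5^2 + 2·5 + 1; = 61; G_3 = 61−1 = 60
step 3: 60 = 2·5^2 + 2·5; sub 6 for 5: 2·6^2 + 2·6; = 84; G_4 = 84−1 = 83
step 4: 83 = 2·6^2 + 6 + 5; sub 7 for 6: 2·7^2 + 7 + 5; = 110; G_5 = 110−1 = 109
step 5: 109 = 2·7^2 + 7 + 4; sub 8 for 7: 2·8^2 + 8 + 4; = 140; G_6 = 140−1 = 139
step 6: 139 = 2·8^2 + 8 + 3; sub 9 for 8: 2·9^2 + 9 + 3; = 174; G_7 = 174−1 = 173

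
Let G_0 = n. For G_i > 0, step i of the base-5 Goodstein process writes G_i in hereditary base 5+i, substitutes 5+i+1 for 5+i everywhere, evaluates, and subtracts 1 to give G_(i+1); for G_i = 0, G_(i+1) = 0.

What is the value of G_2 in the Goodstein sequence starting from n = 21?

27

21 —HB5→ 4·5 + 1 —bump→ 4·6 + 1 = 25 —(−1)→ 24
24 —HB6→ 4·6 —bump→ 4·7 = 28 —(−1)→ 27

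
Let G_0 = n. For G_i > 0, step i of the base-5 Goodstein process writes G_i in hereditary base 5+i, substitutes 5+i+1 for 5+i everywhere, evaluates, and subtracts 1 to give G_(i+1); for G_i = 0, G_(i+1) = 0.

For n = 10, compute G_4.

G_0 = 10. HB_5(10) = 2·5. Bump = 12. G_1 = 11.
G_1 = 11. HB_6(11) = 6 + 5. Bump = 12. G_2 = 11.
G_2 = 11. HB_7(11) = 7 + 4. Bump = 12. G_3 = 11.
G_3 = 11. HB_8(11) = 8 + 3. Bump = 12. G_4 = 11.
G_4 = 11. HB_9(11) = 9 + 2. Bump = 12. G_5 = 11.

11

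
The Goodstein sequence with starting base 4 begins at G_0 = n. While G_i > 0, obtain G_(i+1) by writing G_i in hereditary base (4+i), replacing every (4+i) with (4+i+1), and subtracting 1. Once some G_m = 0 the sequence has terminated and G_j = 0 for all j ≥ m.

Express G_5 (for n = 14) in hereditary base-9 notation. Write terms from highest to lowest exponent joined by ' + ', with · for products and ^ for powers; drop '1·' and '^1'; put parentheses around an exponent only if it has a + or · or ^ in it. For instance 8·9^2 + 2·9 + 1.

step 0: 14 = 3·4 + 2; sub 5 for 4: 3·5 + 2; = 17; G_1 = 17−1 = 16
step 1: 16 = 3·5 + 1; sub 6 for 5: 3·6 + 1; = 19; G_2 = 19−1 = 18
step 2: 18 = 3·6; sub 7 for 6: 3·7; = 21; G_3 = 21−1 = 20
step 3: 20 = 2·7 + 6; sub 8 for 7: 2·8 + 6; = 22; G_4 = 22−1 = 21
step 4: 21 = 2·8 + 5; sub 9 for 8: 2·9 + 5; = 23; G_5 = 23−1 = 22
step 5: 22 = 2·9 + 4; sub 10 for 9: 2·10 + 4; = 24; G_6 = 24−1 = 23

2·9 + 4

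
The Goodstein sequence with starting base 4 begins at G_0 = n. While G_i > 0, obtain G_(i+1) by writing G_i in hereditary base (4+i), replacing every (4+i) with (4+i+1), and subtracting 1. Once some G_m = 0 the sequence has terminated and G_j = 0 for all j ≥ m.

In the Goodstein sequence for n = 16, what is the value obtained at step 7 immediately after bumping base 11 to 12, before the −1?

i=0: 16 = 4^2 (b=4); 4→5: 5^2 = 25; 25−1 = 24
i=1: 24 = 4·5 + 4 (b=5); 5→6: 4·6 + 4 = 28; 28−1 = 27
i=2: 27 = 4·6 + 3 (b=6); 6→7: 4·7 + 3 = 31; 31−1 = 30
i=3: 30 = 4·7 + 2 (b=7); 7→8: 4·8 + 2 = 34; 34−1 = 33
i=4: 33 = 4·8 + 1 (b=8); 8→9: 4·9 + 1 = 37; 37−1 = 36
i=5: 36 = 4·9 (b=9); 9→10: 4·10 = 40; 40−1 = 39
i=6: 39 = 3·10 + 9 (b=10); 10→11: 3·11 + 9 = 42; 42−1 = 41
i=7: 41 = 3·11 + 8 (b=11); 11→12: 3·12 + 8 = 44; 44−1 = 43

44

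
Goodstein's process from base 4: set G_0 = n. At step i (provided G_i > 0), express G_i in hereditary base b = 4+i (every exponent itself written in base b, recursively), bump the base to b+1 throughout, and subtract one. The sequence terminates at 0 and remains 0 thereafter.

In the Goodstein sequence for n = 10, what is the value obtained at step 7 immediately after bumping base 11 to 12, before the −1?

14

[0] 10 ≡ 2·4 + 2 (base 4). Lift 5: 12. −1: 11.
[1] 11 ≡ 2·5 + 1 (base 5). Lift 6: 13. −1: 12.
[2] 12 ≡ 2·6 (base 6). Lift 7: 14. −1: 13.
[3] 13 ≡ 7 + 6 (base 7). Lift 8: 14. −1: 13.
[4] 13 ≡ 8 + 5 (base 8). Lift 9: 14. −1: 13.
[5] 13 ≡ 9 + 4 (base 9). Lift 10: 14. −1: 13.
[6] 13 ≡ 10 + 3 (base 10). Lift 11: 14. −1: 13.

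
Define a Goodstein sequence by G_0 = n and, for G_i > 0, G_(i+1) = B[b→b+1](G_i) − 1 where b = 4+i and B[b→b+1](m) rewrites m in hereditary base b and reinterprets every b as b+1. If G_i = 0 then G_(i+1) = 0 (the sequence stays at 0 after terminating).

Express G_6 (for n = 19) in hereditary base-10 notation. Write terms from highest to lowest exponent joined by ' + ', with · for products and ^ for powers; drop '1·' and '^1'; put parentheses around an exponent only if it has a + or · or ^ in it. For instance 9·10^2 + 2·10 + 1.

7·10 + 5

base 4: 19 = 4^2 + 3; at 5: 5^2 + 3 = 28; next = 27
base 5: 27 = 5^2 + 2; at 6: 6^2 + 2 = 38; next = 37
base 6: 37 = 6^2 + 1; at 7: 7^2 + 1 = 50; next = 49
base 7: 49 = 7^2; at 8: 8^2 = 64; next = 63
base 8: 63 = 7·8 + 7; at 9: 7·9 + 7 = 70; next = 69
base 9: 69 = 7·9 + 6; at 10: 7·10 + 6 = 76; next = 75
base 10: 75 = 7·10 + 5; at 11: 7·11 + 5 = 82; next = 81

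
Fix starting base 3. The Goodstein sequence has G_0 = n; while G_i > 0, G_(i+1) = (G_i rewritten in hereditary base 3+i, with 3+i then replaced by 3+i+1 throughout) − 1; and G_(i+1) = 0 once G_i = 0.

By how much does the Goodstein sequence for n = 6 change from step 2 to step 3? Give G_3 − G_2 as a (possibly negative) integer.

G_0 = 6. HB_3(6) = 2·3. Bump = 8. G_1 = 7.
G_1 = 7. HB_4(7) = 4 + 3. Bump = 8. G_2 = 7.
G_2 = 7. HB_5(7) = 5 + 2. Bump = 8. G_3 = 7.

0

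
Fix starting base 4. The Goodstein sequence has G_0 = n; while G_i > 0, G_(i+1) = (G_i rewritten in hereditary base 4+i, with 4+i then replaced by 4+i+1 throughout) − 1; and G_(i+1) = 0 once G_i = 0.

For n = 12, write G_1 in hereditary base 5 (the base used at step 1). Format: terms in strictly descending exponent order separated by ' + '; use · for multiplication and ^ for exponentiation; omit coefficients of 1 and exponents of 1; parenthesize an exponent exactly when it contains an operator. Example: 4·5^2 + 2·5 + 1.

G_0=12  [base 4] 3·4  →[4↦5]→  3·5 = 15  −1 ⇒ G_1=14
G_1=14  [base 5] 2·5 + 4  →[5↦6]→  2·6 + 4 = 16  −1 ⇒ G_2=15

2·5 + 4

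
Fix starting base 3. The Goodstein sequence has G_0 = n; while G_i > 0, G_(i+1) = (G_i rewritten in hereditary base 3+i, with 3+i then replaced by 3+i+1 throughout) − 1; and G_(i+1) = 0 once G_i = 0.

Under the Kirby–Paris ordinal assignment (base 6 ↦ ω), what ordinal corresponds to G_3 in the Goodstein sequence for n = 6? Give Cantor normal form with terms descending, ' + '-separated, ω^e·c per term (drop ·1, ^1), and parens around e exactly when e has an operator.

6 —HB3→ 2·3 —bump→ 2·4 = 8 —(−1)→ 7
7 —HB4→ 4 + 3 —bump→ 5 + 3 = 8 —(−1)→ 7
7 —HB5→ 5 + 2 —bump→ 6 + 2 = 8 —(−1)→ 7

ω + 1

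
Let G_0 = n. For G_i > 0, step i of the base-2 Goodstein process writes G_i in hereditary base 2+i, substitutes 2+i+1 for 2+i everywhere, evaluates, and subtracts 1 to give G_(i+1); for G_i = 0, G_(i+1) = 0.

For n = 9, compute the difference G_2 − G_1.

942

[0] 9 ≡ 2^(2 + 1) + 1 (base 2). Lift 3: 82. −1: 81.
[1] 81 ≡ 3^(3 + 1) (base 3). Lift 4: 1024. −1: 1023.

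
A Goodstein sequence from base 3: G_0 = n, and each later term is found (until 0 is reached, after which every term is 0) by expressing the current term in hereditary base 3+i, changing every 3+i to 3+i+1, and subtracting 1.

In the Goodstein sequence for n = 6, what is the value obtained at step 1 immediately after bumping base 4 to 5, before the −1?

8

G_0 = 6. HB_3(6) = 2·3. Bump = 8. G_1 = 7.
G_1 = 7. HB_4(7) = 4 + 3. Bump = 8. G_2 = 7.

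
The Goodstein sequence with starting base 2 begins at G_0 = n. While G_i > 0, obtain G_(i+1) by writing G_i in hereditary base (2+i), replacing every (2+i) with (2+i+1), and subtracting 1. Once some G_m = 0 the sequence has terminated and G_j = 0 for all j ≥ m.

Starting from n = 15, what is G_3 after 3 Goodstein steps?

18752

base 2: 15 = 2^(2 + 1) + 2^2 + 2 + 1; at 3: 3^(3 + 1) + 3^3 + 3 + 1 = 112; next = 111
base 3: 111 = 3^(3 + 1) + 3^3 + 3; at 4: 4^(4 + 1) + 4^4 + 4 = 1284; next = 1283
base 4: 1283 = 4^(4 + 1) + 4^4 + 3; at 5: 5^(5 + 1) + 5^5 + 3 = 18753; next = 18752
base 5: 18752 = 5^(5 + 1) + 5^5 + 2; at 6: 6^(6 + 1) + 6^6 + 2 = 326594; next = 326593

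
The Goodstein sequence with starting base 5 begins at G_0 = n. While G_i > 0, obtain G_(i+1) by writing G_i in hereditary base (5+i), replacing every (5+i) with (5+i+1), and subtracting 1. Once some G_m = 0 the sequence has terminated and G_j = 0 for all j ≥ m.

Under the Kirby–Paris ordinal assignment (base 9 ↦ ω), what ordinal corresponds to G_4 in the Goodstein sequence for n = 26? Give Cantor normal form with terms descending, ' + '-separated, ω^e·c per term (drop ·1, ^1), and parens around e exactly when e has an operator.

step 0: 26 = 5^2 + 1; sub 6 for 5: 6^2 + 1; = 37; G_1 = 37−1 = 36
step 1: 36 = 6^2; sub 7 for 6: 7^2; = 49; G_2 = 49−1 = 48
step 2: 48 = 6·7 + 6; sub 8 for 7: 6·8 + 6; = 54; G_3 = 54−1 = 53
step 3: 53 = 6·8 + 5; sub 9 for 8: 6·9 + 5; = 59; G_4 = 59−1 = 58

ω·6 + 4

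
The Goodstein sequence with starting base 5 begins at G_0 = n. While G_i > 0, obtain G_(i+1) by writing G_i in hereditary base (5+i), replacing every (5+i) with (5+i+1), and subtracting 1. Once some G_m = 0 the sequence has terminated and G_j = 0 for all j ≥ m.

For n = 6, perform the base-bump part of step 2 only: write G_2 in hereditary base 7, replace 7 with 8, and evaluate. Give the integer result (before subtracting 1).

6

6 —HB5→ 5 + 1 —bump→ 6 + 1 = 7 —(−1)→ 6
6 —HB6→ 6 —bump→ 7 = 7 —(−1)→ 6
6 —HB7→ 6 —bump→ 6 = 6 —(−1)→ 5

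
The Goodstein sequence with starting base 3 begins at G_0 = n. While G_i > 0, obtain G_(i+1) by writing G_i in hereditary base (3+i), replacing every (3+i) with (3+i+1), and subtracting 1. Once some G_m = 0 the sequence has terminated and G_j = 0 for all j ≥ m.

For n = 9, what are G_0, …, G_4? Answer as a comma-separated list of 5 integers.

9, 15, 17, 19, 21

9 —HB3→ 3^2 —bump→ 4^2 = 16 —(−1)→ 15
15 —HB4→ 3·4 + 3 —bump→ 3·5 + 3 = 18 —(−1)→ 17
17 —HB5→ 3·5 + 2 —bump→ 3·6 + 2 = 20 —(−1)→ 19
19 —HB6→ 3·6 + 1 —bump→ 3·7 + 1 = 22 —(−1)→ 21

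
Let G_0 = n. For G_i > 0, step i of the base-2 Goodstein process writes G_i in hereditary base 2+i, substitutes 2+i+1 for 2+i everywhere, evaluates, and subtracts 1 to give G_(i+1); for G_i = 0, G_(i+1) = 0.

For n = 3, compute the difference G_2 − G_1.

0

step 0: 3 = 2 + 1; sub 3 for 2: 3 + 1; = 4; G_1 = 4−1 = 3
step 1: 3 = 3; sub 4 for 3: 4; = 4; G_2 = 4−1 = 3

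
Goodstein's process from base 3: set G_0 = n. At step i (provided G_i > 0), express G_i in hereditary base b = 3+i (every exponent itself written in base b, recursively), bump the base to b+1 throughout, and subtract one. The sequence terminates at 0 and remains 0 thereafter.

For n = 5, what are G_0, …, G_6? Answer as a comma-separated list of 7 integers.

5, 5, 5, 5, 4, 3, 2

G_0=5  [base 3] 3 + 2  →[3↦4]→  4 + 2 = 6  −1 ⇒ G_1=5
G_1=5  [base 4] 4 + 1  →[4↦5]→  5 + 1 = 6  −1 ⇒ G_2=5
G_2=5  [base 5] 5  →[5↦6]→  6 = 6  −1 ⇒ G_3=5
G_3=5  [base 6] 5  →[6↦7]→  5 = 5  −1 ⇒ G_4=4
G_4=4  [base 7] 4  →[7↦8]→  4 = 4  −1 ⇒ G_5=3
G_5=3  [base 8] 3  →[8↦9]→  3 = 3  −1 ⇒ G_6=2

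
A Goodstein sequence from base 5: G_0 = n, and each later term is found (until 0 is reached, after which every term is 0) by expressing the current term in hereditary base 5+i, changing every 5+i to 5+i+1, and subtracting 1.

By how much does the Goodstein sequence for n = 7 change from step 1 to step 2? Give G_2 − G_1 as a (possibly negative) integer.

0

G_0=7  [base 5] 5 + 2  →[5↦6]→  6 + 2 = 8  −1 ⇒ G_1=7
G_1=7  [base 6] 6 + 1  →[6↦7]→  7 + 1 = 8  −1 ⇒ G_2=7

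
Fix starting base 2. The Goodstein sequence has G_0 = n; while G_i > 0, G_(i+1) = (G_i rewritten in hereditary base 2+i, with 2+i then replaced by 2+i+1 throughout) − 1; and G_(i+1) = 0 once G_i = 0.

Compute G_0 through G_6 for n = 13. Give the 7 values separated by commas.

G_0=13  [base 2] 2^(2 + 1) + 2^2 + 1  →[2↦3]→  3^(3 + 1) + 3^3 + 1 = 109  −1 ⇒ G_1=108
G_1=108  [base 3] 3^(3 + 1) + 3^3  →[3↦4]→  4^(4 + 1) + 4^4 = 1280  −1 ⇒ G_2=1279
G_2=1279  [base 4] 4^(4 + 1) + 3·4^3 + 3·4^2 + 3·4 + 3  →[4↦5]→  5^(5 + 1) + 3·5^3 + 3·5^2 + 3·5 + 3 = 16093  −1 ⇒ G_3=16092
G_3=16092  [base 5] 5^(5 + 1) + 3·5^3 + 3·5^2 + 3·5 + 2  →[5↦6]→  6^(6 + 1) + 3·6^3 + 3·6^2 + 3·6 + 2 = 280712  −1 ⇒ G_4=280711
G_4=280711  [base 6] 6^(6 + 1) + 3·6^3 + 3·6^2 + 3·6 + 1  →[6↦7]→  7^(7 + 1) + 3·7^3 + 3·7^2 + 3·7 + 1 = 5765999  −1 ⇒ G_5=5765998
G_5=5765998  [base 7] 7^(7 + 1) + 3·7^3 + 3·7^2 + 3·7  →[7↦8]→  8^(8 + 1) + 3·8^3 + 3·8^2 + 3·8 = 134219480  −1 ⇒ G_6=134219479

13, 108, 1279, 16092, 280711, 5765998, 134219479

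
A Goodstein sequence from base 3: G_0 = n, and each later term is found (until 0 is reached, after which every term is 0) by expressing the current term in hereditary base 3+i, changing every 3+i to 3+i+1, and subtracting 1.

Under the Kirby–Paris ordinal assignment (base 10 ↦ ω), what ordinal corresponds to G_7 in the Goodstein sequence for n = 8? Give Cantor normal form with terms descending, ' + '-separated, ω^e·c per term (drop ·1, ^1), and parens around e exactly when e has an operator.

ω + 1

(0) 8|_3 = 2·3 + 2 ↦ 2·4 + 2|_4 = 10 ⇒ 9
(1) 9|_4 = 2·4 + 1 ↦ 2·5 + 1|_5 = 11 ⇒ 10
(2) 10|_5 = 2·5 ↦ 2·6|_6 = 12 ⇒ 11
(3) 11|_6 = 6 + 5 ↦ 7 + 5|_7 = 12 ⇒ 11
(4) 11|_7 = 7 + 4 ↦ 8 + 4|_8 = 12 ⇒ 11
(5) 11|_8 = 8 + 3 ↦ 9 + 3|_9 = 12 ⇒ 11
(6) 11|_9 = 9 + 2 ↦ 10 + 2|_10 = 12 ⇒ 11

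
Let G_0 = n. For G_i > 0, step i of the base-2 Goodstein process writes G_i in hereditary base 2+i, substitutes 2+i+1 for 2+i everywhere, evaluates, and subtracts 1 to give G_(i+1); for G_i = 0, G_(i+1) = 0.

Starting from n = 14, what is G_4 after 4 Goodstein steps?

326591

i=0: 14 = 2^(2 + 1) + 2^2 + 2 (b=2); 2→3: 3^(3 + 1) + 3^3 + 3 = 111; 111−1 = 110
i=1: 110 = 3^(3 + 1) + 3^3 + 2 (b=3); 3→4: 4^(4 + 1) + 4^4 + 2 = 1282; 1282−1 = 1281
i=2: 1281 = 4^(4 + 1) + 4^4 + 1 (b=4); 4→5: 5^(5 + 1) + 5^5 + 1 = 18751; 18751−1 = 18750
i=3: 18750 = 5^(5 + 1) + 5^5 (b=5); 5→6: 6^(6 + 1) + 6^6 = 326592; 326592−1 = 326591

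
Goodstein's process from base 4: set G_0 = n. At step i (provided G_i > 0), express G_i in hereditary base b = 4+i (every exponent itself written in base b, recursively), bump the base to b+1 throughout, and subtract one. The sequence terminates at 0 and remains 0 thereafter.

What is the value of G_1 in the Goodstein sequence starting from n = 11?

11 —HB4→ 2·4 + 3 —bump→ 2·5 + 3 = 13 —(−1)→ 12
12 —HB5→ 2·5 + 2 —bump→ 2·6 + 2 = 14 —(−1)→ 13

12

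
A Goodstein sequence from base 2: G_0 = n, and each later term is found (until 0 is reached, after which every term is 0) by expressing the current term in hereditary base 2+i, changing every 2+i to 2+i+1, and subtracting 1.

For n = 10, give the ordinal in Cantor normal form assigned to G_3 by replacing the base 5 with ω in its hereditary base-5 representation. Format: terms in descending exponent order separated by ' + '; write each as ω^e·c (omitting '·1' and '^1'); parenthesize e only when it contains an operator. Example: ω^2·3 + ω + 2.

step 0: 10 = 2^(2 + 1) + 2; sub 3 for 2: 3^(3 + 1) + 3; = 84; G_1 = 84−1 = 83
step 1: 83 = 3^(3 + 1) + 2; sub 4 for 3: 4^(4 + 1) + 2; = 1026; G_2 = 1026−1 = 1025
step 2: 1025 = 4^(4 + 1) + 1; sub 5 for 4: 5^(5 + 1) + 1; = 15626; G_3 = 15626−1 = 15625
step 3: 15625 = 5^(5 + 1); sub 6 for 5: 6^(6 + 1); = 279936; G_4 = 279936−1 = 279935

ω^(ω + 1)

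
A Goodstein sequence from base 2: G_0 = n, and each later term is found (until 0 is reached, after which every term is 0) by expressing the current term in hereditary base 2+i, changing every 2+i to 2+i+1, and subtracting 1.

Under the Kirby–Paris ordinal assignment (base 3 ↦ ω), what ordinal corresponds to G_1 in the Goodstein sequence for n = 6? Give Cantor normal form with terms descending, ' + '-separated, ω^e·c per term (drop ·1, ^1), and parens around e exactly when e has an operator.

i=0: 6 = 2^2 + 2 (b=2); 2→3: 3^3 + 3 = 30; 30−1 = 29
i=1: 29 = 3^3 + 2 (b=3); 3→4: 4^4 + 2 = 258; 258−1 = 257

ω^ω + 2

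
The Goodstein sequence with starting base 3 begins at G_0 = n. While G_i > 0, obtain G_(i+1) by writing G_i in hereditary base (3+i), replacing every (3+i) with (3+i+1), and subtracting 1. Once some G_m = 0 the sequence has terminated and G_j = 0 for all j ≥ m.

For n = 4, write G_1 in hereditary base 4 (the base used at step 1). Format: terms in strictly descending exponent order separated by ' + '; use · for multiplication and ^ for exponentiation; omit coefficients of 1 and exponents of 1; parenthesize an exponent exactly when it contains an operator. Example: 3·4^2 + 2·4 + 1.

G_0=4  [base 3] 3 + 1  →[3↦4]→  4 + 1 = 5  −1 ⇒ G_1=4
G_1=4  [base 4] 4  →[4↦5]→  5 = 5  −1 ⇒ G_2=4

4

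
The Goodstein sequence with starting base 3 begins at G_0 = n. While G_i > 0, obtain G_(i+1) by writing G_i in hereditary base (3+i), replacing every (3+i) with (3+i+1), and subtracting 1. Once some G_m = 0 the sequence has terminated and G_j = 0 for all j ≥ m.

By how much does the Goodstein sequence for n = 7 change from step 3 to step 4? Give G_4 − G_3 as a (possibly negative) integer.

0

7 —HB3→ 2·3 + 1 —bump→ 2·4 + 1 = 9 —(−1)→ 8
8 —HB4→ 2·4 —bump→ 2·5 = 10 —(−1)→ 9
9 —HB5→ 5 + 4 —bump→ 6 + 4 = 10 —(−1)→ 9
9 —HB6→ 6 + 3 —bump→ 7 + 3 = 10 —(−1)→ 9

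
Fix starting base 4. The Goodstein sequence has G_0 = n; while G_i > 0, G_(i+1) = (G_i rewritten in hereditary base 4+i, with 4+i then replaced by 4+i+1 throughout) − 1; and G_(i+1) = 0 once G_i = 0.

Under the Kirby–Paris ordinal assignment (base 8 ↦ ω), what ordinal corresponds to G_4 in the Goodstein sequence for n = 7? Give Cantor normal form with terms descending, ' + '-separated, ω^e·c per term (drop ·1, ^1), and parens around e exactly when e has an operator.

7

G_0=7  [base 4] 4 + 3  →[4↦5]→  5 + 3 = 8  −1 ⇒ G_1=7
G_1=7  [base 5] 5 + 2  →[5↦6]→  6 + 2 = 8  −1 ⇒ G_2=7
G_2=7  [base 6] 6 + 1  →[6↦7]→  7 + 1 = 8  −1 ⇒ G_3=7
G_3=7  [base 7] 7  →[7↦8]→  8 = 8  −1 ⇒ G_4=7
G_4=7  [base 8] 7  →[8↦9]→  7 = 7  −1 ⇒ G_5=6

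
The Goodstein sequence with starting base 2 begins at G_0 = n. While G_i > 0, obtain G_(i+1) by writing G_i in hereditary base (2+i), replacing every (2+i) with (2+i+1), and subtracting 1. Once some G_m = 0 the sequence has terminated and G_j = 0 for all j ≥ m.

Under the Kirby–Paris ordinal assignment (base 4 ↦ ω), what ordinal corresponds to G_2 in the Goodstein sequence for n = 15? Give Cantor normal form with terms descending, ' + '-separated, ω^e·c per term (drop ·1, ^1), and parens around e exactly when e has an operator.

ω^(ω + 1) + ω^ω + 3

[0] 15 ≡ 2^(2 + 1) + 2^2 + 2 + 1 (base 2). Lift 3: 112. −1: 111.
[1] 111 ≡ 3^(3 + 1) + 3^3 + 3 (base 3). Lift 4: 1284. −1: 1283.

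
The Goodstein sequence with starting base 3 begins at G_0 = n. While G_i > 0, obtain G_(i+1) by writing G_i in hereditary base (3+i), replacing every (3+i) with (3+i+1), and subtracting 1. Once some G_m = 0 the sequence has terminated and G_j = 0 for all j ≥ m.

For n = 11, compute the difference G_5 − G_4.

4

G_0 = 11. HB_3(11) = 3^2 + 2. Bump = 18. G_1 = 17.
G_1 = 17. HB_4(17) = 4^2 + 1. Bump = 26. G_2 = 25.
G_2 = 25. HB_5(25) = 5^2. Bump = 36. G_3 = 35.
G_3 = 35. HB_6(35) = 5·6 + 5. Bump = 40. G_4 = 39.
G_4 = 39. HB_7(39) = 5·7 + 4. Bump = 44. G_5 = 43.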